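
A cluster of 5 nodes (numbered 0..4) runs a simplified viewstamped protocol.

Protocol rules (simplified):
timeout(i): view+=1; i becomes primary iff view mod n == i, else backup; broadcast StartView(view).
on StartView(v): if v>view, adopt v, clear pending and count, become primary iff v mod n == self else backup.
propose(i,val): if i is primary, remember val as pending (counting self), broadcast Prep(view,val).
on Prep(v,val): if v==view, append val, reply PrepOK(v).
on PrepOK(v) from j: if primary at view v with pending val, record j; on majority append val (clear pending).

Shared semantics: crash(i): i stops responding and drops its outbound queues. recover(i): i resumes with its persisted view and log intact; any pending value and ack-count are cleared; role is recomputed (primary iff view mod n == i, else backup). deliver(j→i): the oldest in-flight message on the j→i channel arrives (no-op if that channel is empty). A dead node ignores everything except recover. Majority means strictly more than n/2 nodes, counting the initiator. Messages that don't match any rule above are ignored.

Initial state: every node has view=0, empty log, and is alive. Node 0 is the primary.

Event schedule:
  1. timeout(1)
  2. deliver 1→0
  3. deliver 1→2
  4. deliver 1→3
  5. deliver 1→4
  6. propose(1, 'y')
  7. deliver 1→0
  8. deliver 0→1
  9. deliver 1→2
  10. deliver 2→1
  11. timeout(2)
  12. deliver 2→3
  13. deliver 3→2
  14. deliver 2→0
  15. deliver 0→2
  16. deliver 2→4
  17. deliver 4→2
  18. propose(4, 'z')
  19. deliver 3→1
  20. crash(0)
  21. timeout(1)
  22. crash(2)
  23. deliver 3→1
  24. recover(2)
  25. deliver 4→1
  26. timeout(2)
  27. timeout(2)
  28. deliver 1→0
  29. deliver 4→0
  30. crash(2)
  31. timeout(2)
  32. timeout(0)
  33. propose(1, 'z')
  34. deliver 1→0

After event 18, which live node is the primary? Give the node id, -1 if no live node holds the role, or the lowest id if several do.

e1 timeout(1): 1[prim,v=1,-]
e2 deliver 1→0: 0[back,v=1,-]
e3 deliver 1→2: 2[back,v=1,-]
e4 deliver 1→3: 3[back,v=1,-]
e5 deliver 1→4: 4[back,v=1,-]
e6 propose(1,'y'): ·
e7 deliver 1→0: 0[back,v=1,y]
e8 deliver 0→1: ·
e9 deliver 1→2: 2[back,v=1,y]
e10 deliver 2→1: 1[prim,v=1,y]
e11 timeout(2): 2[prim,v=2,y]
e12 deliver 2→3: 3[back,v=2,-]
e13 deliver 3→2: ·
e14 deliver 2→0: 0[back,v=2,y]
e15 deliver 0→2: ·
e16 deliver 2→4: 4[back,v=2,-]
e17 deliver 4→2: ·
e18 propose(4,'z'): ·

1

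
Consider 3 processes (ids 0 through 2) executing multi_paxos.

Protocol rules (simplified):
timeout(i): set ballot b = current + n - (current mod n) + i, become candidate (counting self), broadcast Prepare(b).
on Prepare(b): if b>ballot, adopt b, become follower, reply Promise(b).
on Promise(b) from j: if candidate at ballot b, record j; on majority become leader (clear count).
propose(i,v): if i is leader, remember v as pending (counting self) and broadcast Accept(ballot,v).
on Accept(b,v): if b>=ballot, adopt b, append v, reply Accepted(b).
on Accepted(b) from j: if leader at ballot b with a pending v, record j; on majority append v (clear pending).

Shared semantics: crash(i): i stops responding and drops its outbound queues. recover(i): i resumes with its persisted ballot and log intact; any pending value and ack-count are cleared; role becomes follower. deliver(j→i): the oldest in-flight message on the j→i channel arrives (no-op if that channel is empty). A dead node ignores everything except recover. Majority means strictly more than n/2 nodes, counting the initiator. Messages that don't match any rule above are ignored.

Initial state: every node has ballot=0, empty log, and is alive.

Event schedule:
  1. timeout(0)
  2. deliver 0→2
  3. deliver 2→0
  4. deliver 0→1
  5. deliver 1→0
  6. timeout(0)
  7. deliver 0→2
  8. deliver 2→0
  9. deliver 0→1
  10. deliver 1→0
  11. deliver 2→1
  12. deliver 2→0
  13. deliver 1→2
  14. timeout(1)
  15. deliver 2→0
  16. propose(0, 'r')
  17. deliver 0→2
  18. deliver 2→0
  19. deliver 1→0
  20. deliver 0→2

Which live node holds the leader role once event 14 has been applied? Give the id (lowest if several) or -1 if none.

after 1 — timeout(0): n0:cand/b3/[-]
after 2 — deliver 0→2: n2:foll/b3/[-]
after 3 — deliver 2→0: n0:lead/b3/[-]
after 4 — deliver 0→1: n1:foll/b3/[-]
after 5 — deliver 1→0: ·
after 6 — timeout(0): n0:cand/b6/[-]
after 7 — deliver 0→2: n2:foll/b6/[-]
after 8 — deliver 2→0: n0:lead/b6/[-]
after 9 — deliver 0→1: n1:foll/b6/[-]
after 10 — deliver 1→0: ·
after 11 — deliver 2→1: ·
after 12 — deliver 2→0: ·
after 13 — deliver 1→2: ·
after 14 — timeout(1): n1:cand/b10/[-]

0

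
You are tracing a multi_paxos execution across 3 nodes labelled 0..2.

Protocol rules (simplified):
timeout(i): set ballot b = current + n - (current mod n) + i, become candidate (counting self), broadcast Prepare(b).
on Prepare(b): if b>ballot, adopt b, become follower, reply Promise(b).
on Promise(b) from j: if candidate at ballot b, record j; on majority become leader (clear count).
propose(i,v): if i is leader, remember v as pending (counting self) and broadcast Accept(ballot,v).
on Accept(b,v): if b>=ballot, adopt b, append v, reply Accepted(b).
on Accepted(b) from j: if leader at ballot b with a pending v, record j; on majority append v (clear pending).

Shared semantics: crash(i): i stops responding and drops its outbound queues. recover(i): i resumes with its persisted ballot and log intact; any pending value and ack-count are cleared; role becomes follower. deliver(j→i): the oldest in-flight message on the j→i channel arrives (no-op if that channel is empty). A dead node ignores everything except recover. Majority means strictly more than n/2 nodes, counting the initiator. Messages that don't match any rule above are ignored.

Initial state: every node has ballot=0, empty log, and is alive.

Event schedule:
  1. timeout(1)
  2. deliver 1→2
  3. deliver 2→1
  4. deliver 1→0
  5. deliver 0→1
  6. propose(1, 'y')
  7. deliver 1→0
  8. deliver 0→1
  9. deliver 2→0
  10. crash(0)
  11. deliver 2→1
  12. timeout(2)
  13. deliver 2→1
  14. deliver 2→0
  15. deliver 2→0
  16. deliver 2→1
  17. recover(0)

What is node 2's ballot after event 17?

1. timeout(1):  <1:cand b4 ->
2. deliver 1→2:  <2:foll b4 ->
3. deliver 2→1:  <1:lead b4 ->
4. deliver 1→0:  <0:foll b4 ->
5. deliver 0→1:  nop
6. propose(1,'y'):  nop
7. deliver 1→0:  <0:foll b4 y>
8. deliver 0→1:  <1:lead b4 y>
9. deliver 2→0:  nop
10. crash(0):  <0:✗foll b4 y>
11. deliver 2→1:  nop
12. timeout(2):  <2:cand b8 ->
13. deliver 2→1:  <1:foll b8 y>
14. deliver 2→0:  nop
15. deliver 2→0:  nop
16. deliver 2→1:  nop
17. recover(0):  <0:foll b4 y>

8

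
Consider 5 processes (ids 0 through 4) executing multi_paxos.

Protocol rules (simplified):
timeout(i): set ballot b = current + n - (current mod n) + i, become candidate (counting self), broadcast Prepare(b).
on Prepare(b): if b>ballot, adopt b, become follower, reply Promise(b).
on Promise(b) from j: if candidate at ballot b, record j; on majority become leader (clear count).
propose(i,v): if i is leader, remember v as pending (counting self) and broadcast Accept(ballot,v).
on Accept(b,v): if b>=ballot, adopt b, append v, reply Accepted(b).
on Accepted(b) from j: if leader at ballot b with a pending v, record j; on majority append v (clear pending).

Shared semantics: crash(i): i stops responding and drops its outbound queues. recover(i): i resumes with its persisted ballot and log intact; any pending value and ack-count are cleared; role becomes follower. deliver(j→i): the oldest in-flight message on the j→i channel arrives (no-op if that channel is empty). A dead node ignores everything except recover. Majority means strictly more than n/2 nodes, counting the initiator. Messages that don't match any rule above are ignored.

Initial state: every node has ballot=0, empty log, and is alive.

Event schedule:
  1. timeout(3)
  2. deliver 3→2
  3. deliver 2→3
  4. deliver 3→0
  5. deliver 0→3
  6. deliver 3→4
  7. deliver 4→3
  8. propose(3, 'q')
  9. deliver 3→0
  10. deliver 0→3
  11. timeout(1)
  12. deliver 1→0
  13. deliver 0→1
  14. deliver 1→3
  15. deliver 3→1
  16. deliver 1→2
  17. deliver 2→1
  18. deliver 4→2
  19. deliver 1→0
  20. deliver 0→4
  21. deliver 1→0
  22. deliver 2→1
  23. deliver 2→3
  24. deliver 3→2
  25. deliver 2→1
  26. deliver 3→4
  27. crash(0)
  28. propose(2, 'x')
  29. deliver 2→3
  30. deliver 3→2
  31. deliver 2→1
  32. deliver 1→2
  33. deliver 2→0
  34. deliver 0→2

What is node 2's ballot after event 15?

after 1 — timeout(3): n3:cand/b8/[-]
after 2 — deliver 3→2: n2:foll/b8/[-]
after 3 — deliver 2→3: ·
after 4 — deliver 3→0: n0:foll/b8/[-]
after 5 — deliver 0→3: n3:lead/b8/[-]
after 6 — deliver 3→4: n4:foll/b8/[-]
after 7 — deliver 4→3: ·
after 8 — propose(3,'q'): ·
after 9 — deliver 3→0: n0:foll/b8/[q]
after 10 — deliver 0→3: ·
after 11 — timeout(1): n1:cand/b6/[-]
after 12 — deliver 1→0: ·
after 13 — deliver 0→1: ·
after 14 — deliver 1→3: ·
after 15 — deliver 3→1: n1:foll/b8/[-]

8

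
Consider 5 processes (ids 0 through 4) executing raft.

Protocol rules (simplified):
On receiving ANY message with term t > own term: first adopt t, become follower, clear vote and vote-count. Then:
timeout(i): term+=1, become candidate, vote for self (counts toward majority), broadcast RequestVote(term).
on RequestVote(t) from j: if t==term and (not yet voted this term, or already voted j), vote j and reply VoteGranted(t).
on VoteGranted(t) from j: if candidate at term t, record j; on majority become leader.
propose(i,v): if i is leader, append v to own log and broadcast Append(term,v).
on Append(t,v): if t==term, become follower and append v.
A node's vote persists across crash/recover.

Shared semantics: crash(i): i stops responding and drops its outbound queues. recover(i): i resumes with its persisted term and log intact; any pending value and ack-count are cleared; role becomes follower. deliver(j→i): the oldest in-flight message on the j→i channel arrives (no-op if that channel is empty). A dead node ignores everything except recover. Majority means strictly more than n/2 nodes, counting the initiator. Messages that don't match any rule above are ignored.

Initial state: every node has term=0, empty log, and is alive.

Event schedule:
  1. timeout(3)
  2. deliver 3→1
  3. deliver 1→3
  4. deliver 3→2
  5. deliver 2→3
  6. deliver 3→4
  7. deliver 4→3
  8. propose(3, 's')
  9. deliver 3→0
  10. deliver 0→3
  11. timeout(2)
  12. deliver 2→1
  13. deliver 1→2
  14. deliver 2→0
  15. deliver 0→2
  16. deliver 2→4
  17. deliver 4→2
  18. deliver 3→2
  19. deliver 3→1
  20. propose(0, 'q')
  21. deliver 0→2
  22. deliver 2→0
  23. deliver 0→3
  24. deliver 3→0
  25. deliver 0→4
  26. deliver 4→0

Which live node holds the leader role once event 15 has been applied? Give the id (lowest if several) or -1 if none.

2

step 1 timeout(3): 3={cand,t=1,log=-}
step 2 deliver 3→1: 1={foll,t=1,log=-}
step 3 deliver 1→3: —
step 4 deliver 3→2: 2={foll,t=1,log=-}
step 5 deliver 2→3: 3={lead,t=1,log=-}
step 6 deliver 3→4: 4={foll,t=1,log=-}
step 7 deliver 4→3: —
step 8 propose(3,'s'): 3={lead,t=1,log=s}
step 9 deliver 3→0: 0={foll,t=1,log=-}
step 10 deliver 0→3: —
step 11 timeout(2): 2={cand,t=2,log=-}
step 12 deliver 2→1: 1={foll,t=2,log=-}
step 13 deliver 1→2: —
step 14 deliver 2→0: 0={foll,t=2,log=-}
step 15 deliver 0→2: 2={lead,t=2,log=-}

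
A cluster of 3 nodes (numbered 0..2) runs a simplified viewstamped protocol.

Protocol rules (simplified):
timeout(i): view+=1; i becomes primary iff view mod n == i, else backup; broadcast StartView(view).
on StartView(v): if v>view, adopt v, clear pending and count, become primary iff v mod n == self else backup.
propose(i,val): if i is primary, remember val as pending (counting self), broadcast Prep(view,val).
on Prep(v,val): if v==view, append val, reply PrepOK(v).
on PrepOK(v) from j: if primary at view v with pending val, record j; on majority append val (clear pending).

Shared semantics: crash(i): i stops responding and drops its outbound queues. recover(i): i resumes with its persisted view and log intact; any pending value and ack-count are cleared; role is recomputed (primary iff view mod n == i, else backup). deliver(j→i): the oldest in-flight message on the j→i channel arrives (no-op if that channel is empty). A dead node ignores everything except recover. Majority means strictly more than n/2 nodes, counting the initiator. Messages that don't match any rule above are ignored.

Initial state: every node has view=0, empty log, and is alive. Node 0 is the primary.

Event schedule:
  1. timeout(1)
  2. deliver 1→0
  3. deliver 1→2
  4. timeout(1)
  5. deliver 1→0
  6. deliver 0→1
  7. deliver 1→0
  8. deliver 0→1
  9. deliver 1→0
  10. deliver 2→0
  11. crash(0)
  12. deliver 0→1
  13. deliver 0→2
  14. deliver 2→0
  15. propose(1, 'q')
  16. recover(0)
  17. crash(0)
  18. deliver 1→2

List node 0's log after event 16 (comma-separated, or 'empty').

step 1 timeout(1): 1={prim,v=1,log=-}
step 2 deliver 1→0: 0={back,v=1,log=-}
step 3 deliver 1→2: 2={back,v=1,log=-}
step 4 timeout(1): 1={back,v=2,log=-}
step 5 deliver 1→0: 0={back,v=2,log=-}
step 6 deliver 0→1: —
step 7 deliver 1→0: —
step 8 deliver 0→1: —
step 9 deliver 1→0: —
step 10 deliver 2→0: —
step 11 crash(0): 0={✗back,v=2,log=-}
step 12 deliver 0→1: —
step 13 deliver 0→2: —
step 14 deliver 2→0: —
step 15 propose(1,'q'): —
step 16 recover(0): 0={back,v=2,log=-}

empty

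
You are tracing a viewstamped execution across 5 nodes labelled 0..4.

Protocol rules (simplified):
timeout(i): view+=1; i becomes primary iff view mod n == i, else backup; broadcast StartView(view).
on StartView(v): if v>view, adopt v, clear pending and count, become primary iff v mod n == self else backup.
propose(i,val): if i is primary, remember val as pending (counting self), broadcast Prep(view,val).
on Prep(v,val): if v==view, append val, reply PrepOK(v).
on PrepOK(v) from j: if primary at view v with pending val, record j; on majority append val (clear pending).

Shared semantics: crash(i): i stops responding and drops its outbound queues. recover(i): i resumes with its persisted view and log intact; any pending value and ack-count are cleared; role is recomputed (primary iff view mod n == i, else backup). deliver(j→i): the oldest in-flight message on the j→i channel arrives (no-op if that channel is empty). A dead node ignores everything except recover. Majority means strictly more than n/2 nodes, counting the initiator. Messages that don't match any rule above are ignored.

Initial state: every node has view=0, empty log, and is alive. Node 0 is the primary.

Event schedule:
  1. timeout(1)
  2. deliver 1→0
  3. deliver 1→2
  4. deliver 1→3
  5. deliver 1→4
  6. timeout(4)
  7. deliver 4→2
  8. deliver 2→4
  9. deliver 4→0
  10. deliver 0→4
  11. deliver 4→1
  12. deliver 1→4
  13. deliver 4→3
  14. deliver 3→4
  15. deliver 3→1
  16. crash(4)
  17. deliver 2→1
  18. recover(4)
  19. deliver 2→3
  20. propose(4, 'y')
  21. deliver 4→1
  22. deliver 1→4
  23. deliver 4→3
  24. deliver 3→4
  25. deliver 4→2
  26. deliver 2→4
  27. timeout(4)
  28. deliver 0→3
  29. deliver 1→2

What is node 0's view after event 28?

2

1. timeout(1):  <1:prim v1 ->
2. deliver 1→0:  <0:back v1 ->
3. deliver 1→2:  <2:back v1 ->
4. deliver 1→3:  <3:back v1 ->
5. deliver 1→4:  <4:back v1 ->
6. timeout(4):  <4:back v2 ->
7. deliver 4→2:  <2:prim v2 ->
8. deliver 2→4:  nop
9. deliver 4→0:  <0:back v2 ->
10. deliver 0→4:  nop
11. deliver 4→1:  <1:back v2 ->
12. deliver 1→4:  nop
13. deliver 4→3:  <3:back v2 ->
14. deliver 3→4:  nop
15. deliver 3→1:  nop
16. crash(4):  <4:✗back v2 ->
17. deliver 2→1:  nop
18. recover(4):  <4:back v2 ->
19. deliver 2→3:  nop
20. propose(4,'y'):  nop
21. deliver 4→1:  nop
22. deliver 1→4:  nop
23. deliver 4→3:  nop
24. deliver 3→4:  nop
25. deliver 4→2:  nop
26. deliver 2→4:  nop
27. timeout(4):  <4:back v3 ->
28. deliver 0→3:  nop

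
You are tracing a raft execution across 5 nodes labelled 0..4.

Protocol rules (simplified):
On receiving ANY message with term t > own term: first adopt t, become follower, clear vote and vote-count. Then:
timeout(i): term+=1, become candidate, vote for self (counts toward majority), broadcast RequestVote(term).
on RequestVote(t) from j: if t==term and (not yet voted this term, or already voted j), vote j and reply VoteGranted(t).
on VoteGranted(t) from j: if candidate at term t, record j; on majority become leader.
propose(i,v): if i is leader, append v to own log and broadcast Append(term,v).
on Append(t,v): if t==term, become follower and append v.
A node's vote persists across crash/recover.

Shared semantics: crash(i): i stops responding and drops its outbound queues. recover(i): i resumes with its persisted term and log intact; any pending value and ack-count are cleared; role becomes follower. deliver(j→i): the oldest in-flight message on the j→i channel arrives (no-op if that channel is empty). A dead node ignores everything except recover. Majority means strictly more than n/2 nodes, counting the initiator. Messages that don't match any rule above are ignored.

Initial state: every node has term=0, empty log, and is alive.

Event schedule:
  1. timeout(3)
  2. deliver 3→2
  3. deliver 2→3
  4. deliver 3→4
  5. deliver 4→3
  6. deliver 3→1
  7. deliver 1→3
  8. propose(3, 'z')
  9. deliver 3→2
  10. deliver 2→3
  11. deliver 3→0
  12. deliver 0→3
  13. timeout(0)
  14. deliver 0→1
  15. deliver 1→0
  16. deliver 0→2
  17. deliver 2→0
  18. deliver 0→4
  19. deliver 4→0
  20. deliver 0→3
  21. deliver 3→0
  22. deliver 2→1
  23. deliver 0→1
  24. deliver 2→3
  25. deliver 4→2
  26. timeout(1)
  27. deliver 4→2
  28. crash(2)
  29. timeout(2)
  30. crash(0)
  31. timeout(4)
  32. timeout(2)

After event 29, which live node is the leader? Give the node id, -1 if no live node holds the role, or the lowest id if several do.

0

[1] timeout(3) → N3(cand t1 [-])
[2] deliver 3→2 → N2(foll t1 [-])
[3] deliver 2→3 → ∅
[4] deliver 3→4 → N4(foll t1 [-])
[5] deliver 4→3 → N3(lead t1 [-])
[6] deliver 3→1 → N1(foll t1 [-])
[7] deliver 1→3 → ∅
[8] propose(3,'z') → N3(lead t1 [z])
[9] deliver 3→2 → N2(foll t1 [z])
[10] deliver 2→3 → ∅
[11] deliver 3→0 → N0(foll t1 [-])
[12] deliver 0→3 → ∅
[13] timeout(0) → N0(cand t2 [-])
[14] deliver 0→1 → N1(foll t2 [-])
[15] deliver 1→0 → ∅
[16] deliver 0→2 → N2(foll t2 [z])
[17] deliver 2→0 → N0(lead t2 [-])
[18] deliver 0→4 → N4(foll t2 [-])
[19] deliver 4→0 → ∅
[20] deliver 0→3 → N3(foll t2 [z])
[21] deliver 3→0 → ∅
[22] deliver 2→1 → ∅
[23] deliver 0→1 → ∅
[24] deliver 2→3 → ∅
[25] deliver 4→2 → ∅
[26] timeout(1) → N1(cand t3 [-])
[27] deliver 4→2 → ∅
[28] crash(2) → N2(✗foll t2 [z])
[29] timeout(2) → ∅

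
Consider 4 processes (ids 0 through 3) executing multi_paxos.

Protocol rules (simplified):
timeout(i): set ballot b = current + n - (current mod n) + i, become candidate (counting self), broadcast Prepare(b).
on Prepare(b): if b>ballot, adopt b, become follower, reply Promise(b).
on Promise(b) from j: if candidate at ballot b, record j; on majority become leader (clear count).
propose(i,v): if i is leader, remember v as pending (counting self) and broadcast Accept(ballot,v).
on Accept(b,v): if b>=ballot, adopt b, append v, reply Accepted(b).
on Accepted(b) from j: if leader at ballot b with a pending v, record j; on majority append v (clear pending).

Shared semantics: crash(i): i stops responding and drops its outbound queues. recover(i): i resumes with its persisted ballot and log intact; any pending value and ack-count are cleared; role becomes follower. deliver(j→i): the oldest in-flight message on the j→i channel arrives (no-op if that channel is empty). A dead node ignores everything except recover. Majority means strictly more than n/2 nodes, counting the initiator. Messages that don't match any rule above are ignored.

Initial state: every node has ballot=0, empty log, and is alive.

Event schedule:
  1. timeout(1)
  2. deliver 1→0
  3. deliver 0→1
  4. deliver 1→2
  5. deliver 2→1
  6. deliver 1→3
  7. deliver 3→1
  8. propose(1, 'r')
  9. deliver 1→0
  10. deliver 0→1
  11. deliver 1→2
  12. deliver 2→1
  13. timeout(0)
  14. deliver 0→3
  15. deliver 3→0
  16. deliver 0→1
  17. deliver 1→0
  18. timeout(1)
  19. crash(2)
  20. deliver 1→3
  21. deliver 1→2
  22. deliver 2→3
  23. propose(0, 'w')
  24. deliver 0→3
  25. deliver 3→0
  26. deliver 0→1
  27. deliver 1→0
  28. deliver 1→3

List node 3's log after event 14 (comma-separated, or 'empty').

after 1 — timeout(1): n1:cand/b5/[-]
after 2 — deliver 1→0: n0:foll/b5/[-]
after 3 — deliver 0→1: ·
after 4 — deliver 1→2: n2:foll/b5/[-]
after 5 — deliver 2→1: n1:lead/b5/[-]
after 6 — deliver 1→3: n3:foll/b5/[-]
after 7 — deliver 3→1: ·
after 8 — propose(1,'r'): ·
after 9 — deliver 1→0: n0:foll/b5/[r]
after 10 — deliver 0→1: ·
after 11 — deliver 1→2: n2:foll/b5/[r]
after 12 — deliver 2→1: n1:lead/b5/[r]
after 13 — timeout(0): n0:cand/b8/[r]
after 14 — deliver 0→3: n3:foll/b8/[-]

empty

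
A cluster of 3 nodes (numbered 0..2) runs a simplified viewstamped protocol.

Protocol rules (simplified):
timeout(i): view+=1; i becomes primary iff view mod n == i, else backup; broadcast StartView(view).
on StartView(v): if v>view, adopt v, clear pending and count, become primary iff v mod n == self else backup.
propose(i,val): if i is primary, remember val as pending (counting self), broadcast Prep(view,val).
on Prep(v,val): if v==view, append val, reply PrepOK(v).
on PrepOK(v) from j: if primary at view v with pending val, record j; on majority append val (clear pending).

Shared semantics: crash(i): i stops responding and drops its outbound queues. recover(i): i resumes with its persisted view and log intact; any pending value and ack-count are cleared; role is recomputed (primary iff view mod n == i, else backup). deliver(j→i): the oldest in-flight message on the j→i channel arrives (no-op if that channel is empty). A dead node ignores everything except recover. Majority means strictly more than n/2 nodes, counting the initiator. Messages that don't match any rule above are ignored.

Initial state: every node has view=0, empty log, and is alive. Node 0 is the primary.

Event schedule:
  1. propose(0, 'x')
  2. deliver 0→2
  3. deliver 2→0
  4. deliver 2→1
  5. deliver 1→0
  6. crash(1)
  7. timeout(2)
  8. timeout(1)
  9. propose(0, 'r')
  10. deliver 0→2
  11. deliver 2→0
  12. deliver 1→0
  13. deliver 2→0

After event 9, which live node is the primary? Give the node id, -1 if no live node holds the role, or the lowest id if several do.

0

1. propose(0,'x'):  nop
2. deliver 0→2:  <2:back v0 x>
3. deliver 2→0:  <0:prim v0 x>
4. deliver 2→1:  nop
5. deliver 1→0:  nop
6. crash(1):  <1:✗back v0 ->
7. timeout(2):  <2:back v1 x>
8. timeout(1):  nop
9. propose(0,'r'):  nop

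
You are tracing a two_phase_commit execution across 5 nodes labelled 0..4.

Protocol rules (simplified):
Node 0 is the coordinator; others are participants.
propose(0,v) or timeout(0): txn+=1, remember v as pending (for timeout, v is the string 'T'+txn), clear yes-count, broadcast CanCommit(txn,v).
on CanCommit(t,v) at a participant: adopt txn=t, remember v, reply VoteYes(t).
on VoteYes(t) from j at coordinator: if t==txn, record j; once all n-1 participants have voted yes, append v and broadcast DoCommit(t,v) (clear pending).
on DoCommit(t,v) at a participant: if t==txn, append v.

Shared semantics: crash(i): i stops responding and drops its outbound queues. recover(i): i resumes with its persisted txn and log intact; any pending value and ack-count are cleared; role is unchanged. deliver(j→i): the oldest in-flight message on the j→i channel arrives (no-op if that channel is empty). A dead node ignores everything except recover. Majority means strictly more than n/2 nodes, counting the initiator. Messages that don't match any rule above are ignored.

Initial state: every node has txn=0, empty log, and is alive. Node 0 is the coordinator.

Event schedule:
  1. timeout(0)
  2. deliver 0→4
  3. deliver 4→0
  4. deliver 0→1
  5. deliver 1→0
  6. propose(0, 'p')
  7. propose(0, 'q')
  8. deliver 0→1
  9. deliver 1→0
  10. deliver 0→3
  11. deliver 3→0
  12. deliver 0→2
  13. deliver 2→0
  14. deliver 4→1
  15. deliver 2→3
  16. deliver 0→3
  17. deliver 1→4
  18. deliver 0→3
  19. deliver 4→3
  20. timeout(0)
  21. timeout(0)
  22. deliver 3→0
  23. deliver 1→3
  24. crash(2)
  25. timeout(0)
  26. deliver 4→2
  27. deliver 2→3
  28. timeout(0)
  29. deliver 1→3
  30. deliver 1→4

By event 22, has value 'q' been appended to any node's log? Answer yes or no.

after 1 — timeout(0): n0:coor/t1/[-]
after 2 — deliver 0→4: n4:part/t1/[-]
after 3 — deliver 4→0: ·
after 4 — deliver 0→1: n1:part/t1/[-]
after 5 — deliver 1→0: ·
after 6 — propose(0,'p'): n0:coor/t2/[-]
after 7 — propose(0,'q'): n0:coor/t3/[-]
after 8 — deliver 0→1: n1:part/t2/[-]
after 9 — deliver 1→0: ·
after 10 — deliver 0→3: n3:part/t1/[-]
after 11 — deliver 3→0: ·
after 12 — deliver 0→2: n2:part/t1/[-]
after 13 — deliver 2→0: ·
after 14 — deliver 4→1: ·
after 15 — deliver 2→3: ·
after 16 — deliver 0→3: n3:part/t2/[-]
after 17 — deliver 1→4: ·
after 18 — deliver 0→3: n3:part/t3/[-]
after 19 — deliver 4→3: ·
after 20 — timeout(0): n0:coor/t4/[-]
after 21 — timeout(0): n0:coor/t5/[-]
after 22 — deliver 3→0: ·

no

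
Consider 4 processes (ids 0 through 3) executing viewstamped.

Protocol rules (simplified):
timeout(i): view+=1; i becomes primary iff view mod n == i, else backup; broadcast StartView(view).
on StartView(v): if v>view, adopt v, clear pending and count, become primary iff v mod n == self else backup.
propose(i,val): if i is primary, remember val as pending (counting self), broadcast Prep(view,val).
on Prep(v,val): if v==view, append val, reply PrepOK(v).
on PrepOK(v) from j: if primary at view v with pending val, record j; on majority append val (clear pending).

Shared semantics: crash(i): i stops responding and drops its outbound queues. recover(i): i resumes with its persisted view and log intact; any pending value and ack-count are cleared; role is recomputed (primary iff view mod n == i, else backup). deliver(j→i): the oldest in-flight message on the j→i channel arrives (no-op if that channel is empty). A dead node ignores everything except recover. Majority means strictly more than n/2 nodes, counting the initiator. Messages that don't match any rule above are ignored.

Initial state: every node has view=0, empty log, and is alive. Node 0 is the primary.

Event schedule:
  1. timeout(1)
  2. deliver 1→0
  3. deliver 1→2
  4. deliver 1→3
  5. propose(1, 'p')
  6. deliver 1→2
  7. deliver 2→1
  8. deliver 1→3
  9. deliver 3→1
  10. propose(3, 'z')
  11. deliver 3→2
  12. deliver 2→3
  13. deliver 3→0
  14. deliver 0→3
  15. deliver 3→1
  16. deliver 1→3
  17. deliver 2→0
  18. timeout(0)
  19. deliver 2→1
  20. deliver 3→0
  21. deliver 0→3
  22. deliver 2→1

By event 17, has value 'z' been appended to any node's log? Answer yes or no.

no

1. timeout(1):  <1:prim v1 ->
2. deliver 1→0:  <0:back v1 ->
3. deliver 1→2:  <2:back v1 ->
4. deliver 1→3:  <3:back v1 ->
5. propose(1,'p'):  nop
6. deliver 1→2:  <2:back v1 p>
7. deliver 2→1:  nop
8. deliver 1→3:  <3:back v1 p>
9. deliver 3→1:  <1:prim v1 p>
10. propose(3,'z'):  nop
11. deliver 3→2:  nop
12. deliver 2→3:  nop
13. deliver 3→0:  nop
14. deliver 0→3:  nop
15. deliver 3→1:  nop
16. deliver 1→3:  nop
17. deliver 2→0:  nop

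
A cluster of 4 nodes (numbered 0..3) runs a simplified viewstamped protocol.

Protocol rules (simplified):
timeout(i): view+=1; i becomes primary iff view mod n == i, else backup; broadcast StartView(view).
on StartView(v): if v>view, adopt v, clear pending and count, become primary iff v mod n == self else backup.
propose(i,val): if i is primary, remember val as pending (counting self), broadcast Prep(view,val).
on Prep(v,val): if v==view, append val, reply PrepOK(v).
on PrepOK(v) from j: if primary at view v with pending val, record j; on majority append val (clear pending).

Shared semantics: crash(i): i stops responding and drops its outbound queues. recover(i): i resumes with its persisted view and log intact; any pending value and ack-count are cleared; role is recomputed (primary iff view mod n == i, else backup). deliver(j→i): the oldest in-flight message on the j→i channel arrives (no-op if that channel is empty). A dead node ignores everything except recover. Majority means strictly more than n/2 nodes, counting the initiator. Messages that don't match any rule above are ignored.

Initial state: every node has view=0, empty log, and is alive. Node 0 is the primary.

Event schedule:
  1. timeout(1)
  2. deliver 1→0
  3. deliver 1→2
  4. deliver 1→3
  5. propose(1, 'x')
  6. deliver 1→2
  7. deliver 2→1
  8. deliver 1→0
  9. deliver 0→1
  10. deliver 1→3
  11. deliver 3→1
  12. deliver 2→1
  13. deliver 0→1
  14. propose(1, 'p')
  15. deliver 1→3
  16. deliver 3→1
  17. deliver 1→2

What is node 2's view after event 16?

after 1 — timeout(1): n1:prim/v1/[-]
after 2 — deliver 1→0: n0:back/v1/[-]
after 3 — deliver 1→2: n2:back/v1/[-]
after 4 — deliver 1→3: n3:back/v1/[-]
after 5 — propose(1,'x'): ·
after 6 — deliver 1→2: n2:back/v1/[x]
after 7 — deliver 2→1: ·
after 8 — deliver 1→0: n0:back/v1/[x]
after 9 — deliver 0→1: n1:prim/v1/[x]
after 10 — deliver 1→3: n3:back/v1/[x]
after 11 — deliver 3→1: ·
after 12 — deliver 2→1: ·
after 13 — deliver 0→1: ·
after 14 — propose(1,'p'): ·
after 15 — deliver 1→3: n3:back/v1/[x,p]
after 16 — deliver 3→1: ·

1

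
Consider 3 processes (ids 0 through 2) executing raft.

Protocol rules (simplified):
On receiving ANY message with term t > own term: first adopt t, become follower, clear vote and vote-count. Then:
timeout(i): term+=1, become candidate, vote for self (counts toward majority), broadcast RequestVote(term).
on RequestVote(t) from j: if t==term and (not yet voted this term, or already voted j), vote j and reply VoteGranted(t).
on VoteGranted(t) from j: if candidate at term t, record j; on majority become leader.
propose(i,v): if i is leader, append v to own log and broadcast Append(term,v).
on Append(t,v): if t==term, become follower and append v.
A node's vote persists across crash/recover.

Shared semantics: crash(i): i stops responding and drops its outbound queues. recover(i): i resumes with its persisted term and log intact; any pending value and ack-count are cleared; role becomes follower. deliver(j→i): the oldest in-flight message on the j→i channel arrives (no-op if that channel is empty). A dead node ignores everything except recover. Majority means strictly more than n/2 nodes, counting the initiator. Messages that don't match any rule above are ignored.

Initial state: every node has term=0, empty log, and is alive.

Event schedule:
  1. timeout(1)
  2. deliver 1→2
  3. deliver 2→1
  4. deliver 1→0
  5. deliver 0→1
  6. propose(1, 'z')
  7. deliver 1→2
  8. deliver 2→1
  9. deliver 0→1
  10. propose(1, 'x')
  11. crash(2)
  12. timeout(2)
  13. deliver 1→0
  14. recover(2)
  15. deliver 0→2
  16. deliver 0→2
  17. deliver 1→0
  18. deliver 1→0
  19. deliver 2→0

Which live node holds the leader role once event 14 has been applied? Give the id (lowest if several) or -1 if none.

[1] timeout(1) → N1(cand t1 [-])
[2] deliver 1→2 → N2(foll t1 [-])
[3] deliver 2→1 → N1(lead t1 [-])
[4] deliver 1→0 → N0(foll t1 [-])
[5] deliver 0→1 → ∅
[6] propose(1,'z') → N1(lead t1 [z])
[7] deliver 1→2 → N2(foll t1 [z])
[8] deliver 2→1 → ∅
[9] deliver 0→1 → ∅
[10] propose(1,'x') → N1(lead t1 [z,x])
[11] crash(2) → N2(✗foll t1 [z])
[12] timeout(2) → ∅
[13] deliver 1→0 → N0(foll t1 [z])
[14] recover(2) → N2(foll t1 [z])

1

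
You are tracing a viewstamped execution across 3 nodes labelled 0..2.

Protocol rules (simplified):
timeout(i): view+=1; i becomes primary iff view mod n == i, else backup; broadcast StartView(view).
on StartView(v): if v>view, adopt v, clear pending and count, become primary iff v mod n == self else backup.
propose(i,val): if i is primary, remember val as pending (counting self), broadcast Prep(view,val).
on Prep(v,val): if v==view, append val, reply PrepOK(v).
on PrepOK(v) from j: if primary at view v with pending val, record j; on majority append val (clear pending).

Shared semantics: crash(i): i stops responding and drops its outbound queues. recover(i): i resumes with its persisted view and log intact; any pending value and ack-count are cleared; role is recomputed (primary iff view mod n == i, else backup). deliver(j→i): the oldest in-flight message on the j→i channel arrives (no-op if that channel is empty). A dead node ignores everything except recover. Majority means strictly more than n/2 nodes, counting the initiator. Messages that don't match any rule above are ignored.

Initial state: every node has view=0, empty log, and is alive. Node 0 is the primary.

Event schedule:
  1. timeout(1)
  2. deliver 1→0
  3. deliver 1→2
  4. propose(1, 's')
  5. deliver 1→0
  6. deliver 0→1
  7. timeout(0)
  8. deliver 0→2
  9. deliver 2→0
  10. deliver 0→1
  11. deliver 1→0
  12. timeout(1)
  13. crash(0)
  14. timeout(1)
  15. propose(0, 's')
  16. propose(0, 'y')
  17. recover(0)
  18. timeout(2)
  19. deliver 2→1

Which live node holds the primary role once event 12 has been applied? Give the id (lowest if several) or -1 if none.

e1 timeout(1): 1[prim,v=1,-]
e2 deliver 1→0: 0[back,v=1,-]
e3 deliver 1→2: 2[back,v=1,-]
e4 propose(1,'s'): ·
e5 deliver 1→0: 0[back,v=1,s]
e6 deliver 0→1: 1[prim,v=1,s]
e7 timeout(0): 0[back,v=2,s]
e8 deliver 0→2: 2[prim,v=2,-]
e9 deliver 2→0: ·
e10 deliver 0→1: 1[back,v=2,s]
e11 deliver 1→0: ·
e12 timeout(1): 1[back,v=3,s]

2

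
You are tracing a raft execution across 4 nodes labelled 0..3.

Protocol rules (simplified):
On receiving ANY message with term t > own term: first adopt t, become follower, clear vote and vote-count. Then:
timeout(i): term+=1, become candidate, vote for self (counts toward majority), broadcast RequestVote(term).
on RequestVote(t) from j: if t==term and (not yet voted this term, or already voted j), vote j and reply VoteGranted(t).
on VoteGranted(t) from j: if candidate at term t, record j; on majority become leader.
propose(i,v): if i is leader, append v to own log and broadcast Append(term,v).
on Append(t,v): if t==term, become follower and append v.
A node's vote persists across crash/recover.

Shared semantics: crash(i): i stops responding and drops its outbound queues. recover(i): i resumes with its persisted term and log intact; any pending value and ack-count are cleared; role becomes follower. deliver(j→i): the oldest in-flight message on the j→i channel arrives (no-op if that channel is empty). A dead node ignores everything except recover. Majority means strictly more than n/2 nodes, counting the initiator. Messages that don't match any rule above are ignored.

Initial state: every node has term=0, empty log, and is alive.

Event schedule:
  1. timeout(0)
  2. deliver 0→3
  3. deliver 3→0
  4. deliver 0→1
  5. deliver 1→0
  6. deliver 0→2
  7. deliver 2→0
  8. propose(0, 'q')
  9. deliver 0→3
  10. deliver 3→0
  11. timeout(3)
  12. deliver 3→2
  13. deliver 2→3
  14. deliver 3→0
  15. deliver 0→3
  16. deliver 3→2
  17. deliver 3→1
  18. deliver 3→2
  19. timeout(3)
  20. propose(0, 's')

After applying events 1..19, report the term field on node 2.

after 1 — timeout(0): n0:cand/t1/[-]
after 2 — deliver 0→3: n3:foll/t1/[-]
after 3 — deliver 3→0: ·
after 4 — deliver 0→1: n1:foll/t1/[-]
after 5 — deliver 1→0: n0:lead/t1/[-]
after 6 — deliver 0→2: n2:foll/t1/[-]
after 7 — deliver 2→0: ·
after 8 — propose(0,'q'): n0:lead/t1/[q]
after 9 — deliver 0→3: n3:foll/t1/[q]
after 10 — deliver 3→0: ·
after 11 — timeout(3): n3:cand/t2/[q]
after 12 — deliver 3→2: n2:foll/t2/[-]
after 13 — deliver 2→3: ·
after 14 — deliver 3→0: n0:foll/t2/[q]
after 15 — deliver 0→3: n3:lead/t2/[q]
after 16 — deliver 3→2: ·
after 17 — deliver 3→1: n1:foll/t2/[-]
after 18 — deliver 3→2: ·
after 19 — timeout(3): n3:cand/t3/[q]

2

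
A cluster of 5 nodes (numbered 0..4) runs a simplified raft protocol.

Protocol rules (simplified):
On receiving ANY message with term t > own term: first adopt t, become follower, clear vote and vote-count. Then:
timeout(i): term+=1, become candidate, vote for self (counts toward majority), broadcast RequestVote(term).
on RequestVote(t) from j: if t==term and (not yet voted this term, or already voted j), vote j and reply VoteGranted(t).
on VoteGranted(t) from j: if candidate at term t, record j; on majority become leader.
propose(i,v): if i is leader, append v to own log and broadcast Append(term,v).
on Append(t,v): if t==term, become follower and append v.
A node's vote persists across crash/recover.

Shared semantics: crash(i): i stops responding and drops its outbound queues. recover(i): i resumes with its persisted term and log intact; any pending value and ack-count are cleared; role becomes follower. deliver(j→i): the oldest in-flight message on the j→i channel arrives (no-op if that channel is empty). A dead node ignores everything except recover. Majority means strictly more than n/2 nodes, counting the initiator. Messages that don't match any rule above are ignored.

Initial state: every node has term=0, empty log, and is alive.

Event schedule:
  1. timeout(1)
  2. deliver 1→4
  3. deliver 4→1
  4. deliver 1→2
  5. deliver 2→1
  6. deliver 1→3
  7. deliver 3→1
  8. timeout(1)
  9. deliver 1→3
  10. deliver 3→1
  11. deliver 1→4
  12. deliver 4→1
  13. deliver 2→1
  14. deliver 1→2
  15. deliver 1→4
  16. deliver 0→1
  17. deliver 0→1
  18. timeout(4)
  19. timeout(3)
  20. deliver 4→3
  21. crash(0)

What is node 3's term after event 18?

2

[1] timeout(1) → N1(cand t1 [-])
[2] deliver 1→4 → N4(foll t1 [-])
[3] deliver 4→1 → ∅
[4] deliver 1→2 → N2(foll t1 [-])
[5] deliver 2→1 → N1(lead t1 [-])
[6] deliver 1→3 → N3(foll t1 [-])
[7] deliver 3→1 → ∅
[8] timeout(1) → N1(cand t2 [-])
[9] deliver 1→3 → N3(foll t2 [-])
[10] deliver 3→1 → ∅
[11] deliver 1→4 → N4(foll t2 [-])
[12] deliver 4→1 → N1(lead t2 [-])
[13] deliver 2→1 → ∅
[14] deliver 1→2 → N2(foll t2 [-])
[15] deliver 1→4 → ∅
[16] deliver 0→1 → ∅
[17] deliver 0→1 → ∅
[18] timeout(4) → N4(cand t3 [-])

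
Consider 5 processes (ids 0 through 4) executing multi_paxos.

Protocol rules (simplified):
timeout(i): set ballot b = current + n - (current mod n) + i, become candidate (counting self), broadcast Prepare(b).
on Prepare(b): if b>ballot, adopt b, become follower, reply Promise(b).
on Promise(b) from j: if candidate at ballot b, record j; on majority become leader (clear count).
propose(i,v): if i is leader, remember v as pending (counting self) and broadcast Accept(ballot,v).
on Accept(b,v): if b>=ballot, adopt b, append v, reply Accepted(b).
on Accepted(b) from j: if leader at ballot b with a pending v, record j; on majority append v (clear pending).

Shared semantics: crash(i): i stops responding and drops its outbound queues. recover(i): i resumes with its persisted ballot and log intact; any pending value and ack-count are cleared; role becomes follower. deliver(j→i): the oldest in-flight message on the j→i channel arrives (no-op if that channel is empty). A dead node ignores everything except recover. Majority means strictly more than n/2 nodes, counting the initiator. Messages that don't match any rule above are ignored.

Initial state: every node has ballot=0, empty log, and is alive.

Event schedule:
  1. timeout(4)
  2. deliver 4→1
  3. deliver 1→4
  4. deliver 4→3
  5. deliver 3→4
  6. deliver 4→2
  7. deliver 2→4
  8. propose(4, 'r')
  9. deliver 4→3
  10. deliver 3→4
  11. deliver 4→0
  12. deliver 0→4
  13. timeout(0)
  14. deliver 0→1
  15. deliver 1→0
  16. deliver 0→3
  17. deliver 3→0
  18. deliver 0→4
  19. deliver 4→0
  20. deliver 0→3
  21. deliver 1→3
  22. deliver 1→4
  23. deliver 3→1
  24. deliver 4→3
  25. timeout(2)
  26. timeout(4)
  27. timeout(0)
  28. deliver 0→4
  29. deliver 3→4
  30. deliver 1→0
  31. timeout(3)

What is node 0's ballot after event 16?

[1] timeout(4) → N4(cand b9 [-])
[2] deliver 4→1 → N1(foll b9 [-])
[3] deliver 1→4 → ∅
[4] deliver 4→3 → N3(foll b9 [-])
[5] deliver 3→4 → N4(lead b9 [-])
[6] deliver 4→2 → N2(foll b9 [-])
[7] deliver 2→4 → ∅
[8] propose(4,'r') → ∅
[9] deliver 4→3 → N3(foll b9 [r])
[10] deliver 3→4 → ∅
[11] deliver 4→0 → N0(foll b9 [-])
[12] deliver 0→4 → ∅
[13] timeout(0) → N0(cand b10 [-])
[14] deliver 0→1 → N1(foll b10 [-])
[15] deliver 1→0 → ∅
[16] deliver 0→3 → N3(foll b10 [r])

10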